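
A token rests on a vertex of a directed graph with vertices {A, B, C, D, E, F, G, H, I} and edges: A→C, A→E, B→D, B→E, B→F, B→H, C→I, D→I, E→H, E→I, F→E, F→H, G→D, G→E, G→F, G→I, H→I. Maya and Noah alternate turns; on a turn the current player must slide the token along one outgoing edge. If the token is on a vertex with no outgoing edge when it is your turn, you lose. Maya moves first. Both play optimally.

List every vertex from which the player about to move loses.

A, F, I

Classify positions by backward induction: terminal positions (no move available) are L. From any other position, the mover wins iff some move reaches an L.
Every edge goes from a vertex to one that appears earlier in the order I, H, C, E, F, D, B, A, G, so processing vertices in that order labels each vertex after all of its successors.
I: no outgoing edge → L
H: reaches L-position I → W
C: reaches L-position I → W
E: reaches L-position I → W
F: only reaches E(W), H(W), all W → L
D: reaches L-position I → W
B: reaches L-position F → W
A: only reaches E(W), C(W), all W → L
G: reaches L-position F → W
The losing starting vertices are exactly the entries labelled L in this table (3 of them).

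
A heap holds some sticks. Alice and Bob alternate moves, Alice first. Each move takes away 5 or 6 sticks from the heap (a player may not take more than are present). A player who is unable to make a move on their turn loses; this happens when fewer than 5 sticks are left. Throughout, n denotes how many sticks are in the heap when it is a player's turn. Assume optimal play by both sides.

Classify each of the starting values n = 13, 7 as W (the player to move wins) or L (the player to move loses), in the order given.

13: L, 7: W

Label each position W (a win for the player to move) or L (a loss). A position with no legal move is L; any other position is W exactly when some move reaches an L, and L when every move reaches a W.
n=0: no move → L
n=1: no move → L
n=2: no move → L
n=3: no move → L
n=4: no move → L
n=5: W (go to 0, an L position)
n=6: W (go to 1, an L position)
n=7: W (go to 2, an L position)
n=8: W (go to 3, an L position)
n=9: W (go to 4, an L position)
n=10: W (go to 4, an L position)
n=11: L (options 6(W), 5(W) are all W)
n=12: L (options 7(W), 6(W) are all W)
n=13: L (options 8(W), 7(W) are all W)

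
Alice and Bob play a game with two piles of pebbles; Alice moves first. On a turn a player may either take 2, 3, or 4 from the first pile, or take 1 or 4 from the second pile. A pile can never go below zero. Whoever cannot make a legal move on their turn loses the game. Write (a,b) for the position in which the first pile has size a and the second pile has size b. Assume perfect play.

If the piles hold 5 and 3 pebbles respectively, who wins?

Compute win/loss labels from the base case upward. A position with no move is L. Any other position is W if it can reach an L in one move, else L.
No move ever increases a pile, so every position that can arise here has a ≤ 5 and b ≤ 3; it is enough to label the cells with 0 ≤ a ≤ 5 and 0 ≤ b ≤ 3.
Every move lowers a or b (never raises either), so fill the grid row by row in increasing a, and left to right within a row: each cell's successors are then already labelled.
      b=0  b=1  b=2  b=3
a=0:    L    W    L    W
a=1:    L    W    L    W
a=2:    W    L    W    L
a=3:    W    L    W    L
a=4:    W    W    W    W
a=5:    W    W    W    W
Cells with no legal move (terminal, hence L): (0,0), (1,0).
The remaining L cells, each justified by listing all of its moves:
(0,2): the only move is to (0,1)(W), a W ⇒ L
(1,2): the only move is to (1,1)(W), a W ⇒ L
(2,1): moves to (0,1)(W), (2,0)(W); every one is W ⇒ L
(2,3): moves to (0,3)(W), (2,2)(W); every one is W ⇒ L
(3,1): moves to (1,1)(W), (0,1)(W), (3,0)(W); every one is W ⇒ L
(3,3): moves to (1,3)(W), (0,3)(W), (3,2)(W); every one is W ⇒ L
Every other cell has at least one move into one of the L cells above, so it is W.
The starting position (5,3) is W: Alice should move to (3,3), handing over an L position.

Alice wins.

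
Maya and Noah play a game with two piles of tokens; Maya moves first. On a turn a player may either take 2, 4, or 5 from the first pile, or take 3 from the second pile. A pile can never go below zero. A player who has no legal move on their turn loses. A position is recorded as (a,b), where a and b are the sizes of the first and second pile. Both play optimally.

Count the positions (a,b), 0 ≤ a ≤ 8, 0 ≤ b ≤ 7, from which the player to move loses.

26

Build the W/L table. Terminal = L. A non-terminal position is W if it has a move to some L; otherwise it is L.
Every move lowers a or b (never raises either), so fill the grid row by row in increasing a, and left to right within a row: each cell's successors are then already labelled.
      b=0  b=1  b=2  b=3  b=4  b=5  b=6  b=7
a=0:    L    L    L    W    W    W    L    L
a=1:    L    L    L    W    W    W    L    L
a=2:    W    W    W    L    L    L    W    W
a=3:    W    W    W    L    L    L    W    W
a=4:    W    W    W    W    W    W    W    W
a=5:    W    W    W    W    W    W    W    W
a=6:    W    W    W    W    W    W    W    W
a=7:    L    L    L    W    W    W    L    L
a=8:    L    L    L    W    W    W    L    L
Cells with no legal move (terminal, hence L): (0,0), (0,1), (0,2), (1,0), (1,1), (1,2).
The remaining L cells, each justified by listing all of its moves:
(0,6): the only move is to (0,3)(W), a W ⇒ L
(0,7): the only move is to (0,4)(W), a W ⇒ L
(1,6): the only move is to (1,3)(W), a W ⇒ L
(1,7): the only move is to (1,4)(W), a W ⇒ L
(2,3): moves to (0,3)(W), (2,0)(W); every one is W ⇒ L
(2,4): moves to (0,4)(W), (2,1)(W); every one is W ⇒ L
(2,5): moves to (0,5)(W), (2,2)(W); every one is W ⇒ L
(3,3): moves to (1,3)(W), (3,0)(W); every one is W ⇒ L
(3,4): moves to (1,4)(W), (3,1)(W); every one is W ⇒ L
(3,5): moves to (1,5)(W), (3,2)(W); every one is W ⇒ L
(7,0): moves to (5,0)(W), (3,0)(W), (2,0)(W); every one is W ⇒ L
(7,1): moves to (5,1)(W), (3,1)(W), (2,1)(W); every one is W ⇒ L
(7,2): moves to (5,2)(W), (3,2)(W), (2,2)(W); every one is W ⇒ L
(7,6): moves to (5,6)(W), (3,6)(W), (2,6)(W), (7,3)(W); every one is W ⇒ L
(7,7): moves to (5,7)(W), (3,7)(W), (2,7)(W), (7,4)(W); every one is W ⇒ L
(8,0): moves to (6,0)(W), (4,0)(W), (3,0)(W); every one is W ⇒ L
(8,1): moves to (6,1)(W), (4,1)(W), (3,1)(W); every one is W ⇒ L
(8,2): moves to (6,2)(W), (4,2)(W), (3,2)(W); every one is W ⇒ L
(8,6): moves to (6,6)(W), (4,6)(W), (3,6)(W), (8,3)(W); every one is W ⇒ L
(8,7): moves to (6,7)(W), (4,7)(W), (3,7)(W), (8,4)(W); every one is W ⇒ L
Every other cell has at least one move into one of the L cells above, so it is W.
L cells per row: a=0: 5, a=1: 5, a=2: 3, a=3: 3, a=4: 0, a=5: 0, a=6: 0, a=7: 5, a=8: 5; total 26.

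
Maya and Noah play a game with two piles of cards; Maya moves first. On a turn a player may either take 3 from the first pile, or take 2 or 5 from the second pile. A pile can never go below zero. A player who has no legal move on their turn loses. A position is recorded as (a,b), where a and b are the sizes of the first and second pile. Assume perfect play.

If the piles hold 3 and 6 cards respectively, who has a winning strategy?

Positions with no move are L. A position that does have a move is losing for the player to move precisely when every available move leads to a winning position for the opponent. Fill in the labels:
No move ever increases a pile, so every position that can arise here has a ≤ 3 and b ≤ 6; it is enough to label the cells with 0 ≤ a ≤ 3 and 0 ≤ b ≤ 6.
Every move lowers a or b (never raises either), so fill the grid row by row in increasing a, and left to right within a row: each cell's successors are then already labelled.
      b=0  b=1  b=2  b=3  b=4  b=5  b=6
a=0:    L    L    W    W    L    W    W
a=1:    L    L    W    W    L    W    W
a=2:    L    L    W    W    L    W    W
a=3:    W    W    L    L    W    W    L
Cells with no legal move (terminal, hence L): (0,0), (0,1), (1,0), (1,1), (2,0), (2,1).
The remaining L cells, each justified by listing all of its moves:
(0,4): only reaches (0,2)(W), which is W → L
(1,4): only reaches (1,2)(W), which is W → L
(2,4): only reaches (2,2)(W), which is W → L
(3,2): only reaches (0,2)(W), (3,0)(W), all W → L
(3,3): only reaches (0,3)(W), (3,1)(W), all W → L
(3,6): only reaches (0,6)(W), (3,4)(W), (3,1)(W), all W → L
Every other cell has at least one move into one of the L cells above, so it is W.
Every move from (3,6) reaches a W position, so the mover loses.

Noah wins.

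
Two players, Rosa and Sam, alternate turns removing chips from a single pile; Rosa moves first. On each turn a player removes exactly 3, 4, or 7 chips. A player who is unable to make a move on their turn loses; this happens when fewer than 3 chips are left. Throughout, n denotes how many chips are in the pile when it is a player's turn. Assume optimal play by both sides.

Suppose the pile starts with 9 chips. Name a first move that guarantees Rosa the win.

Label each position W (a win for the player to move) or L (a loss). A position with no legal move is L; any other position is W exactly when some move reaches an L, and L when every move reaches a W.
n=0: no move → L
n=1: no move → L
n=2: no move → L
n=3: →0(L), so W
n=4: →1(L), so W
n=5: →2(L), so W
n=6: →2(L), so W
n=7: →0(L), so W
n=8: →1(L), so W
n=9: →2(L), so W
From 9, the L positions reachable in one move are: 2.

Remove 7, leaving 2.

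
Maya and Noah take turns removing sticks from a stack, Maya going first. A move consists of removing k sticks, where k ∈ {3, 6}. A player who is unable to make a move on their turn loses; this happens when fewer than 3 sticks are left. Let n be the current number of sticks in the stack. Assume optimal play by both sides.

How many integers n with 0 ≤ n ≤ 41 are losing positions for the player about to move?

Compute win/loss labels from the base case upward. A position with no move is L. Any other position is W if it can reach an L in one move, else L.
n=0: no move → L
n=1: no move → L
n=2: no move → L
n=3: W (go to 0, an L position)
n=4: W (go to 1, an L position)
n=5: W (go to 2, an L position)
n=6: W (go to 0, an L position)
n=7: W (go to 1, an L position)
n=8: W (go to 2, an L position)
n=9: L (options 6(W), 3(W) are all W)
n=10: L (options 7(W), 4(W) are all W)
n=11: L (options 8(W), 5(W) are all W)
n=12: W (go to 9, an L position)
n=13: W (go to 10, an L position)
n=14: W (go to 11, an L position)
n=15: W (go to 9, an L position)
n=16: W (go to 10, an L position)
n=17: W (go to 11, an L position)
n=18: L (options 15(W), 12(W) are all W)
n=19: L (options 16(W), 13(W) are all W)
n=20: L (options 17(W), 14(W) are all W)
n=21: W (go to 18, an L position)
n=22: W (go to 19, an L position)
n=23: W (go to 20, an L position)
n=24: W (go to 18, an L position)
n=25: W (go to 19, an L position)
n=26: W (go to 20, an L position)
n=27: L (options 24(W), 21(W) are all W)
n=28: L (options 25(W), 22(W) are all W)
n=29: L (options 26(W), 23(W) are all W)
n=30: W (go to 27, an L position)
n=31: W (go to 28, an L position)
n=32: W (go to 29, an L position)
n=33: W (go to 27, an L position)
n=34: W (go to 28, an L position)
n=35: W (go to 29, an L position)
n=36: L (options 33(W), 30(W) are all W)
n=37: L (options 34(W), 31(W) are all W)
n=38: L (options 35(W), 32(W) are all W)
n=39: W (go to 36, an L position)
n=40: W (go to 37, an L position)
n=41: W (go to 38, an L position)
L entries with 0 ≤ n ≤ 41: n = 0, 1, 2, 9, 10, 11, 18, 19, 20, 27, 28, 29, 36, 37, 38; that makes 15.

15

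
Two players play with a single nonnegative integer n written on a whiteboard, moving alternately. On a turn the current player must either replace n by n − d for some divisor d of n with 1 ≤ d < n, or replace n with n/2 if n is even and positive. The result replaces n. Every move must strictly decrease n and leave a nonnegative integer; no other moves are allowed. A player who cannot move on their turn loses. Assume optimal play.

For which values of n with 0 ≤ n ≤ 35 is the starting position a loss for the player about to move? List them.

Positions with no move are L. A position that does have a move is losing for the player to move precisely when every available move leads to a winning position for the opponent. Fill in the labels:
n=0: no move → L
n=1: no move → L
n=2: →1(L), so W
n=3: →2(W) only, which is W, so L
n=4: →3(L), so W
n=5: →4(W) only, which is W, so L
n=6: →3(L), so W
n=7: →6(W) only, which is W, so L
n=8: →7(L), so W
n=9: →6(W), 8(W) — all W, so L
n=10: →5(L), so W
n=11: →10(W) only, which is W, so L
n=12: →9(L), so W
n=13: →12(W) only, which is W, so L
n=14: →7(L), so W
n=15: →10(W), 12(W), 14(W) — all W, so L
n=16: →15(L), so W
n=17: →16(W) only, which is W, so L
n=18: →9(L), so W
n=19: →18(W) only, which is W, so L
n=20: →15(L), so W
n=21: →14(W), 18(W), 20(W) — all W, so L
n=22: →11(L), so W
n=23: →22(W) only, which is W, so L
n=24: →21(L), so W
n=25: →20(W), 24(W) — all W, so L
n=26: →13(L), so W
n=27: →18(W), 24(W), 26(W) — all W, so L
n=28: →21(L), so W
n=29: →28(W) only, which is W, so L
n=30: →15(L), so W
n=31: →30(W) only, which is W, so L
n=32: →31(L), so W
n=33: →22(W), 30(W), 32(W) — all W, so L
n=34: →17(L), so W
n=35: →28(W), 30(W), 34(W) — all W, so L
The losing starting values of n are exactly the entries labelled L in this table (19 of them).

0, 1, 3, 5, 7, 9, 11, 13, 15, 17, 19, 21, 23, 25, 27, 29, 31, 33, 35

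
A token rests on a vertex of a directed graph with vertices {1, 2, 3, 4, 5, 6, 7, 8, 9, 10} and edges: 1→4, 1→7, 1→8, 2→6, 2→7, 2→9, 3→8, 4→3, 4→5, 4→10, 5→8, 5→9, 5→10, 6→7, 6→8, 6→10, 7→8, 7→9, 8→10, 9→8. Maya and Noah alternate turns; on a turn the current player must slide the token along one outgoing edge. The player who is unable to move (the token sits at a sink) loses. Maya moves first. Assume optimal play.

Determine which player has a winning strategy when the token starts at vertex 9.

Noah wins.

Compute win/loss labels from the base case upward. A position with no move is L. Any other position is W if it can reach an L in one move, else L.
Every edge goes from a vertex to one that appears earlier in the order 10, 8, 9, 5, 7, 3, 4, 6, 2, 1, so processing vertices in that order labels each vertex after all of its successors.
10: no outgoing edge → L
8: →10(L), so W
9: →8(W) only, which is W, so L
5: →9(L), so W
7: →9(L), so W
3: →8(W) only, which is W, so L
4: →3(L), so W
6: →10(L), so W
2: →9(L), so W
1: →4(W), 7(W), 8(W) — all W, so L
The starting position 9 is L: whatever Maya does, the opponent receives a W position.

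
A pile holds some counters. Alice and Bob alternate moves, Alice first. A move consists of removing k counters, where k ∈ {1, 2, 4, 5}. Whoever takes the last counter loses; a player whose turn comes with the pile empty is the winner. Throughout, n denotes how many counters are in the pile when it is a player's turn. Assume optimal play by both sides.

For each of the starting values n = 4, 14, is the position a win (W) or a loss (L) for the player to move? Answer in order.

Classify positions by backward induction: terminal positions (no move available) are W. From any other position, the mover wins iff some move reaches an L.
n=0: no move; the opponent has just taken the last counter and therefore loses → W
n=1: only reaches 0(W), which is W → L
n=2: reaches L-position 1 → W
n=3: reaches L-position 1 → W
n=4: only reaches 3(W), 2(W), 0(W), all W → L
n=5: reaches L-position 4 → W
n=6: reaches L-position 4 → W
n=7: only reaches 6(W), 5(W), 3(W), 2(W), all W → L
n=8: reaches L-position 7 → W
n=9: reaches L-position 7 → W
n=10: only reaches 9(W), 8(W), 6(W), 5(W), all W → L
n=11: reaches L-position 10 → W
n=12: reaches L-position 10 → W
n=13: only reaches 12(W), 11(W), 9(W), 8(W), all W → L
n=14: reaches L-position 13 → W

4: L, 14: W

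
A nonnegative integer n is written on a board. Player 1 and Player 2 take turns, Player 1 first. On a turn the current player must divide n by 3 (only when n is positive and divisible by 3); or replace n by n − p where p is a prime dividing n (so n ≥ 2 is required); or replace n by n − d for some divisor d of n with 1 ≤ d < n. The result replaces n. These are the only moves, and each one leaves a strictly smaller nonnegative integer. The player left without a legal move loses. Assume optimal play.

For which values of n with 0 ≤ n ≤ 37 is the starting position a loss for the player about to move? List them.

Classify positions by backward induction: terminal positions (no move available) are L. From any other position, the mover wins iff some move reaches an L.
n=0: no move → L
n=1: no move → L
n=2: can move to 0, which is L ⇒ W
n=3: can move to 0, which is L ⇒ W
n=4: moves to 2(W), 3(W); every one is W ⇒ L
n=5: can move to 0, which is L ⇒ W
n=6: can move to 4, which is L ⇒ W
n=7: can move to 0, which is L ⇒ W
n=8: can move to 4, which is L ⇒ W
n=9: moves to 3(W), 6(W), 8(W); every one is W ⇒ L
n=10: can move to 9, which is L ⇒ W
n=11: can move to 0, which is L ⇒ W
n=12: can move to 4, which is L ⇒ W
n=13: can move to 0, which is L ⇒ W
n=14: moves to 7(W), 12(W), 13(W); every one is W ⇒ L
n=15: can move to 14, which is L ⇒ W
n=16: can move to 14, which is L ⇒ W
n=17: can move to 0, which is L ⇒ W
n=18: can move to 9, which is L ⇒ W
n=19: can move to 0, which is L ⇒ W
n=20: moves to 10(W), 15(W), 16(W), 18(W), 19(W); every one is W ⇒ L
n=21: can move to 14, which is L ⇒ W
n=22: can move to 20, which is L ⇒ W
n=23: can move to 0, which is L ⇒ W
n=24: can move to 20, which is L ⇒ W
n=25: can move to 20, which is L ⇒ W
n=26: moves to 13(W), 24(W), 25(W); every one is W ⇒ L
n=27: can move to 9, which is L ⇒ W
n=28: can move to 14, which is L ⇒ W
n=29: can move to 0, which is L ⇒ W
n=30: can move to 20, which is L ⇒ W
n=31: can move to 0, which is L ⇒ W
n=32: moves to 16(W), 24(W), 28(W), 30(W), 31(W); every one is W ⇒ L
n=33: can move to 32, which is L ⇒ W
n=34: can move to 32, which is L ⇒ W
n=35: moves to 28(W), 30(W), 34(W); every one is W ⇒ L
n=36: can move to 32, which is L ⇒ W
n=37: can move to 0, which is L ⇒ W
Reading off the rows marked L gives the requested list; there are 9 such values of n.

0, 1, 4, 9, 14, 20, 26, 32, 35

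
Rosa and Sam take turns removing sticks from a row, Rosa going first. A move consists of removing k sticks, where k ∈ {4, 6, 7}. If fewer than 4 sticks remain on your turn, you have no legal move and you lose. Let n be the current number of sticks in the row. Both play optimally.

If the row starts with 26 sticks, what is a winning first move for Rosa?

Remove 4, leaving 22.

Work bottom-up. With no move the player to move loses. Otherwise the position is W if at least one move leads to an L position for the opponent, and L if every move leads to a W.
n=0: no move → L
n=1: no move → L
n=2: no move → L
n=3: no move → L
n=4: →0(L), so W
n=5: →1(L), so W
n=6: →2(L), so W
n=7: →3(L), so W
n=8: →2(L), so W
n=9: →3(L), so W
n=10: →3(L), so W
n=11: →7(W), 5(W), 4(W) — all W, so L
n=12: →8(W), 6(W), 5(W) — all W, so L
n=13: →9(W), 7(W), 6(W) — all W, so L
n=14: →10(W), 8(W), 7(W) — all W, so L
n=15: →11(L), so W
n=16: →12(L), so W
n=17: →13(L), so W
n=18: →14(L), so W
n=19: →13(L), so W
n=20: →14(L), so W
n=21: →14(L), so W
n=22: →18(W), 16(W), 15(W) — all W, so L
n=23: →19(W), 17(W), 16(W) — all W, so L
n=24: →20(W), 18(W), 17(W) — all W, so L
n=25: →21(W), 19(W), 18(W) — all W, so L
n=26: →22(L), so W
From 26, the L positions reachable in one move are: 22.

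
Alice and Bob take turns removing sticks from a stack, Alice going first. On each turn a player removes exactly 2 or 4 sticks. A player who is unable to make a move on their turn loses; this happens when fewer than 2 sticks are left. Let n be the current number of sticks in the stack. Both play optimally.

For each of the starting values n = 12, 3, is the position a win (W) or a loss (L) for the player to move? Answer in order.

Build the W/L table. Terminal = L. A non-terminal position is W if it has a move to some L; otherwise it is L.
n=0: no move → L
n=1: no move → L
n=2: →0(L), so W
n=3: →1(L), so W
n=4: →0(L), so W
n=5: →1(L), so W
n=6: →4(W), 2(W) — all W, so L
n=7: →5(W), 3(W) — all W, so L
n=8: →6(L), so W
n=9: →7(L), so W
n=10: →6(L), so W
n=11: →7(L), so W
n=12: →10(W), 8(W) — all W, so L

12: L, 3: W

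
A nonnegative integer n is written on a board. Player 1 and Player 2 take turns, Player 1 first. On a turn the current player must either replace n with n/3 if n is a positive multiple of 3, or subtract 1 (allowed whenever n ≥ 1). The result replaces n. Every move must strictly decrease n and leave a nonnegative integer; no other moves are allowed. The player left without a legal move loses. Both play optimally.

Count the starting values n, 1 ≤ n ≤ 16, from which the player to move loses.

Label each position W (a win for the player to move) or L (a loss). A position with no legal move is L; any other position is W exactly when some move reaches an L, and L when every move reaches a W.
n=0: no move → L
n=1: reaches L-position 0 → W
n=2: only reaches 1(W), which is W → L
n=3: reaches L-position 2 → W
n=4: only reaches 3(W), which is W → L
n=5: reaches L-position 4 → W
n=6: reaches L-position 2 → W
n=7: only reaches 6(W), which is W → L
n=8: reaches L-position 7 → W
n=9: only reaches 3(W), 8(W), all W → L
n=10: reaches L-position 9 → W
n=11: only reaches 10(W), which is W → L
n=12: reaches L-position 4 → W
n=13: only reaches 12(W), which is W → L
n=14: reaches L-position 13 → W
n=15: only reaches 5(W), 14(W), all W → L
n=16: reaches L-position 15 → W
L entries with 1 ≤ n ≤ 16 (n=0 is outside the asked range and is not counted): n = 2, 4, 7, 9, 11, 13, 15; that makes 7.

7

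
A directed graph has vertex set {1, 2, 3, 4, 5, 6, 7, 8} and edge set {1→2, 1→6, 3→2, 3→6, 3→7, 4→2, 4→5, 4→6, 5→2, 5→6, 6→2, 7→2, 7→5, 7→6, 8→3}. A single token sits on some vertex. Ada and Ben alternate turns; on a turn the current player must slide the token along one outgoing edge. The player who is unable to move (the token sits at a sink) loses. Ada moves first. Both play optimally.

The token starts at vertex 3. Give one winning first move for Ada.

Move to 2.

Label each position W (a win for the player to move) or L (a loss). A position with no legal move is L; any other position is W exactly when some move reaches an L, and L when every move reaches a W.
Every edge goes from a vertex to one that appears earlier in the order 2, 6, 5, 1, 7, 3, 4, 8, so processing vertices in that order labels each vertex after all of its successors.
2: no outgoing edge → L
6: W (go to 2, an L position)
5: W (go to 2, an L position)
1: W (go to 2, an L position)
7: W (go to 2, an L position)
3: W (go to 2, an L position)
4: W (go to 2, an L position)
8: L (sole option 3(W) is W)
From 3, the L positions reachable in one move are: 2.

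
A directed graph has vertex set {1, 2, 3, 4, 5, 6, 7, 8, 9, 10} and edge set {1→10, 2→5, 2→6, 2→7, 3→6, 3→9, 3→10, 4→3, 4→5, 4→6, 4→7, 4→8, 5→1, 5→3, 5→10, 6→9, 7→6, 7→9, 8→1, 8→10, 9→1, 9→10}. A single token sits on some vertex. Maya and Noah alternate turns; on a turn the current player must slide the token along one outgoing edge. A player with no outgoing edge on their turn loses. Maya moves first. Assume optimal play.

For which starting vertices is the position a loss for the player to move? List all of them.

Use the standard recursion: the mover loses at a terminal position; elsewhere, the mover wins exactly when some move hands the opponent an L position.
Every edge goes from a vertex to one that appears earlier in the order 10, 1, 9, 8, 6, 3, 5, 7, 2, 4, so processing vertices in that order labels each vertex after all of its successors.
10: no outgoing edge → L
1: can move to 10, which is L ⇒ W
9: can move to 10, which is L ⇒ W
8: can move to 10, which is L ⇒ W
6: the only move is to 9(W), a W ⇒ L
3: can move to 6, which is L ⇒ W
5: can move to 10, which is L ⇒ W
7: can move to 6, which is L ⇒ W
2: can move to 6, which is L ⇒ W
4: can move to 6, which is L ⇒ W
The losing starting vertices are exactly the entries labelled L in this table (2 of them).

6, 10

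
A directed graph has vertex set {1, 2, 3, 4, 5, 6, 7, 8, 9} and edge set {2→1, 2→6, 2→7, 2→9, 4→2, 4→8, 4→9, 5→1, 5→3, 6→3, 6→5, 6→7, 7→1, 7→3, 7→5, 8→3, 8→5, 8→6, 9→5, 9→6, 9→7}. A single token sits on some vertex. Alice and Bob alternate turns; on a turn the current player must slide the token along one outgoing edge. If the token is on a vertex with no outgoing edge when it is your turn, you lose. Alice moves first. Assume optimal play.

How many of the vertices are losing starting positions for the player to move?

Build the W/L table. Terminal = L. A non-terminal position is W if it has a move to some L; otherwise it is L.
Every edge goes from a vertex to one that appears earlier in the order 3, 1, 5, 7, 6, 9, 2, 8, 4, so processing vertices in that order labels each vertex after all of its successors.
3: no outgoing edge → L
1: no outgoing edge → L
5: W (go to 1, an L position)
7: W (go to 1, an L position)
6: W (go to 3, an L position)
9: L (options 6(W), 7(W), 5(W) are all W)
2: W (go to 9, an L position)
8: W (go to 3, an L position)
4: W (go to 9, an L position)
The L vertices are 1, 3, 9; that is 3 in all.

3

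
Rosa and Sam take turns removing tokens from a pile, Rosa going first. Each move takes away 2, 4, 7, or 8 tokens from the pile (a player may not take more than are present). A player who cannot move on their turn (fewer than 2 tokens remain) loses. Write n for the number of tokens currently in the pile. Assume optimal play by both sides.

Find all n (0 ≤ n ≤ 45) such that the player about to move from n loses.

Positions with no move are L. A position that does have a move is losing for the player to move precisely when every available move leads to a winning position for the opponent. Fill in the labels:
n=0: no move → L
n=1: no move → L
n=2: reaches L-position 0 → W
n=3: reaches L-position 1 → W
n=4: reaches L-position 0 → W
n=5: reaches L-position 1 → W
n=6: only reaches 4(W), 2(W), all W → L
n=7: reaches L-position 0 → W
n=8: reaches L-position 6 → W
n=9: reaches L-position 1 → W
n=10: reaches L-position 6 → W
n=11: only reaches 9(W), 7(W), 4(W), 3(W), all W → L
n=12: only reaches 10(W), 8(W), 5(W), 4(W), all W → L
n=13: reaches L-position 11 → W
n=14: reaches L-position 12 → W
n=15: reaches L-position 11 → W
n=16: reaches L-position 12 → W
n=17: only reaches 15(W), 13(W), 10(W), 9(W), all W → L
n=18: reaches L-position 11 → W
n=19: reaches L-position 17 → W
n=20: reaches L-position 12 → W
n=21: reaches L-position 17 → W
n=22: only reaches 20(W), 18(W), 15(W), 14(W), all W → L
n=23: only reaches 21(W), 19(W), 16(W), 15(W), all W → L
n=24: reaches L-position 22 → W
n=25: reaches L-position 23 → W
n=26: reaches L-position 22 → W
n=27: reaches L-position 23 → W
n=28: only reaches 26(W), 24(W), 21(W), 20(W), all W → L
n=29: reaches L-position 22 → W
n=30: reaches L-position 28 → W
n=31: reaches L-position 23 → W
n=32: reaches L-position 28 → W
n=33: only reaches 31(W), 29(W), 26(W), 25(W), all W → L
n=34: only reaches 32(W), 30(W), 27(W), 26(W), all W → L
n=35: reaches L-position 33 → W
n=36: reaches L-position 34 → W
n=37: reaches L-position 33 → W
n=38: reaches L-position 34 → W
n=39: only reaches 37(W), 35(W), 32(W), 31(W), all W → L
n=40: reaches L-position 33 → W
n=41: reaches L-position 39 → W
n=42: reaches L-position 34 → W
n=43: reaches L-position 39 → W
n=44: only reaches 42(W), 40(W), 37(W), 36(W), all W → L
n=45: only reaches 43(W), 41(W), 38(W), 37(W), all W → L
The losing starting values of n are exactly the entries labelled L in this table (14 of them).

0, 1, 6, 11, 12, 17, 22, 23, 28, 33, 34, 39, 44, 45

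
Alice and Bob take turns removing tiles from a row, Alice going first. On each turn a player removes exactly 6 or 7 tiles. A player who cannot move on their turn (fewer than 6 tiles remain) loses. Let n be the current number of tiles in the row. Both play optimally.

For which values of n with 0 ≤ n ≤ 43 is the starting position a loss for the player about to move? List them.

0, 1, 2, 3, 4, 5, 13, 14, 15, 16, 17, 18, 26, 27, 28, 29, 30, 31, 39, 40, 41, 42, 43

Label each position W (a win for the player to move) or L (a loss). A position with no legal move is L; any other position is W exactly when some move reaches an L, and L when every move reaches a W.
n=0: no move → L
n=1: no move → L
n=2: no move → L
n=3: no move → L
n=4: no move → L
n=5: no move → L
n=6: reaches L-position 0 → W
n=7: reaches L-position 1 → W
n=8: reaches L-position 2 → W
n=9: reaches L-position 3 → W
n=10: reaches L-position 4 → W
n=11: reaches L-position 5 → W
n=12: reaches L-position 5 → W
n=13: only reaches 7(W), 6(W), all W → L
n=14: only reaches 8(W), 7(W), all W → L
n=15: only reaches 9(W), 8(W), all W → L
n=16: only reaches 10(W), 9(W), all W → L
n=17: only reaches 11(W), 10(W), all W → L
n=18: only reaches 12(W), 11(W), all W → L
n=19: reaches L-position 13 → W
n=20: reaches L-position 14 → W
n=21: reaches L-position 15 → W
n=22: reaches L-position 16 → W
n=23: reaches L-position 17 → W
n=24: reaches L-position 18 → W
n=25: reaches L-position 18 → W
n=26: only reaches 20(W), 19(W), all W → L
n=27: only reaches 21(W), 20(W), all W → L
n=28: only reaches 22(W), 21(W), all W → L
n=29: only reaches 23(W), 22(W), all W → L
n=30: only reaches 24(W), 23(W), all W → L
n=31: only reaches 25(W), 24(W), all W → L
n=32: reaches L-position 26 → W
n=33: reaches L-position 27 → W
n=34: reaches L-position 28 → W
n=35: reaches L-position 29 → W
n=36: reaches L-position 30 → W
n=37: reaches L-position 31 → W
n=38: reaches L-position 31 → W
n=39: only reaches 33(W), 32(W), all W → L
n=40: only reaches 34(W), 33(W), all W → L
n=41: only reaches 35(W), 34(W), all W → L
n=42: only reaches 36(W), 35(W), all W → L
n=43: only reaches 37(W), 36(W), all W → L
Reading off the rows marked L gives the requested list; there are 23 such values of n.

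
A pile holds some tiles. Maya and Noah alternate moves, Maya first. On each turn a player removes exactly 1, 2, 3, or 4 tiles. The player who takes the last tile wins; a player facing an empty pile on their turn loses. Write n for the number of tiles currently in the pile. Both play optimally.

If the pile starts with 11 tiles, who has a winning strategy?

Use the standard recursion: the mover loses at a terminal position; elsewhere, the mover wins exactly when some move hands the opponent an L position.
n=0: no move → L
n=1: →0(L), so W
n=2: →0(L), so W
n=3: →0(L), so W
n=4: →0(L), so W
n=5: →4(W), 3(W), 2(W), 1(W) — all W, so L
n=6: →5(L), so W
n=7: →5(L), so W
n=8: →5(L), so W
n=9: →5(L), so W
n=10: →9(W), 8(W), 7(W), 6(W) — all W, so L
n=11: →10(L), so W
From 11 Maya can remove 1, leaving 10, reaching an L position.

Maya wins.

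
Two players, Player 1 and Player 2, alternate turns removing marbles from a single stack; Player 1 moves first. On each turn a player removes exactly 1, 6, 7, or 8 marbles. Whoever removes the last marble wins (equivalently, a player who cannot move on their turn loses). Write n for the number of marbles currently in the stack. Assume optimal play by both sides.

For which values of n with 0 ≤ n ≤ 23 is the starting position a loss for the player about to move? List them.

Classify positions by backward induction: terminal positions (no move available) are L. From any other position, the mover wins iff some move reaches an L.
n=0: no move → L
n=1: W (go to 0, an L position)
n=2: L (sole option 1(W) is W)
n=3: W (go to 2, an L position)
n=4: L (sole option 3(W) is W)
n=5: W (go to 4, an L position)
n=6: W (go to 0, an L position)
n=7: W (go to 0, an L position)
n=8: W (go to 2, an L position)
n=9: W (go to 2, an L position)
n=10: W (go to 4, an L position)
n=11: W (go to 4, an L position)
n=12: W (go to 4, an L position)
n=13: L (options 12(W), 7(W), 6(W), 5(W) are all W)
n=14: W (go to 13, an L position)
n=15: L (options 14(W), 9(W), 8(W), 7(W) are all W)
n=16: W (go to 15, an L position)
n=17: L (options 16(W), 11(W), 10(W), 9(W) are all W)
n=18: W (go to 17, an L position)
n=19: W (go to 13, an L position)
n=20: W (go to 13, an L position)
n=21: W (go to 15, an L position)
n=22: W (go to 15, an L position)
n=23: W (go to 17, an L position)
The losing starting values of n are exactly the entries labelled L in this table (6 of them).

0, 2, 4, 13, 15, 17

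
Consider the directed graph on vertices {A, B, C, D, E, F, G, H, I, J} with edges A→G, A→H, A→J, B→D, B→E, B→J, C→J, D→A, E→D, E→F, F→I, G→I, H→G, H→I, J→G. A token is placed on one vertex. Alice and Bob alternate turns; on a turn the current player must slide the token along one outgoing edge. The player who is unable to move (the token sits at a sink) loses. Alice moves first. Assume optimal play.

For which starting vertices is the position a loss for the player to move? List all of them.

D, I, J

Classify positions by backward induction: terminal positions (no move available) are L. From any other position, the mover wins iff some move reaches an L.
Every edge goes from a vertex to one that appears earlier in the order I, G, H, J, F, A, D, E, B, C, so processing vertices in that order labels each vertex after all of its successors.
I: no outgoing edge → L
G: can move to I, which is L ⇒ W
H: can move to I, which is L ⇒ W
J: the only move is to G(W), a W ⇒ L
F: can move to I, which is L ⇒ W
A: can move to J, which is L ⇒ W
D: the only move is to A(W), a W ⇒ L
E: can move to D, which is L ⇒ W
B: can move to D, which is L ⇒ W
C: can move to J, which is L ⇒ W
The losing starting vertices are exactly the entries labelled L in this table (3 of them).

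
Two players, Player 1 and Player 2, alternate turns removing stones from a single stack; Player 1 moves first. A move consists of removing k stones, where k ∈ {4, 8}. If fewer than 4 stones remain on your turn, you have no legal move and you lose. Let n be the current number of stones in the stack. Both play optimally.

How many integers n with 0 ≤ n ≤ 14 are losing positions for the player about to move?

Compute win/loss labels from the base case upward. A position with no move is L. Any other position is W if it can reach an L in one move, else L.
n=0: no move → L
n=1: no move → L
n=2: no move → L
n=3: no move → L
n=4: can move to 0, which is L ⇒ W
n=5: can move to 1, which is L ⇒ W
n=6: can move to 2, which is L ⇒ W
n=7: can move to 3, which is L ⇒ W
n=8: can move to 0, which is L ⇒ W
n=9: can move to 1, which is L ⇒ W
n=10: can move to 2, which is L ⇒ W
n=11: can move to 3, which is L ⇒ W
n=12: moves to 8(W), 4(W); every one is W ⇒ L
n=13: moves to 9(W), 5(W); every one is W ⇒ L
n=14: moves to 10(W), 6(W); every one is W ⇒ L
L entries with 0 ≤ n ≤ 14: n = 0, 1, 2, 3, 12, 13, 14; that makes 7.

7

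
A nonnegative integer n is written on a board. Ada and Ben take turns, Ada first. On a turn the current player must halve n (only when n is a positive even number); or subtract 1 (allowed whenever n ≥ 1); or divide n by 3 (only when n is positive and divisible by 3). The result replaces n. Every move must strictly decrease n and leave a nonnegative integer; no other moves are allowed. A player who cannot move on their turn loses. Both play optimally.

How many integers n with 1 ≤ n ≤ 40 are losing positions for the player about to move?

15

Classify positions by backward induction: terminal positions (no move available) are L. From any other position, the mover wins iff some move reaches an L.
n=0: no move → L
n=1: can move to 0, which is L ⇒ W
n=2: the only move is to 1(W), a W ⇒ L
n=3: can move to 2, which is L ⇒ W
n=4: can move to 2, which is L ⇒ W
n=5: the only move is to 4(W), a W ⇒ L
n=6: can move to 2, which is L ⇒ W
n=7: the only move is to 6(W), a W ⇒ L
n=8: can move to 7, which is L ⇒ W
n=9: moves to 3(W), 8(W); every one is W ⇒ L
n=10: can move to 5, which is L ⇒ W
n=11: the only move is to 10(W), a W ⇒ L
n=12: can move to 11, which is L ⇒ W
n=13: the only move is to 12(W), a W ⇒ L
n=14: can move to 7, which is L ⇒ W
n=15: can move to 5, which is L ⇒ W
n=16: moves to 8(W), 15(W); every one is W ⇒ L
n=17: can move to 16, which is L ⇒ W
n=18: can move to 9, which is L ⇒ W
n=19: the only move is to 18(W), a W ⇒ L
n=20: can move to 19, which is L ⇒ W
n=21: can move to 7, which is L ⇒ W
n=22: can move to 11, which is L ⇒ W
n=23: the only move is to 22(W), a W ⇒ L
n=24: can move to 23, which is L ⇒ W
n=25: the only move is to 24(W), a W ⇒ L
n=26: can move to 13, which is L ⇒ W
n=27: can move to 9, which is L ⇒ W
n=28: moves to 14(W), 27(W); every one is W ⇒ L
n=29: can move to 28, which is L ⇒ W
n=30: moves to 10(W), 15(W), 29(W); every one is W ⇒ L
n=31: can move to 30, which is L ⇒ W
n=32: can move to 16, which is L ⇒ W
n=33: can move to 11, which is L ⇒ W
n=34: moves to 17(W), 33(W); every one is W ⇒ L
n=35: can move to 34, which is L ⇒ W
n=36: moves to 12(W), 18(W), 35(W); every one is W ⇒ L
n=37: can move to 36, which is L ⇒ W
n=38: can move to 19, which is L ⇒ W
n=39: can move to 13, which is L ⇒ W
n=40: moves to 20(W), 39(W); every one is W ⇒ L
L entries with 1 ≤ n ≤ 40 (n=0 is outside the asked range and is not counted): n = 2, 5, 7, 9, 11, 13, 16, 19, 23, 25, 28, 30, 34, 36, 40; that makes 15.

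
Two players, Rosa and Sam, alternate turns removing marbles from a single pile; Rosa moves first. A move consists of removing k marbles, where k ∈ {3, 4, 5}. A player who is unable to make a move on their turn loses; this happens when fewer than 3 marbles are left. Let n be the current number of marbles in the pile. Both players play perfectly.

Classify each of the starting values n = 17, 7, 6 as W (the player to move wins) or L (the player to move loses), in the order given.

17: L, 7: W, 6: W

Classify positions by backward induction: terminal positions (no move available) are L. From any other position, the mover wins iff some move reaches an L.
n=0: no move → L
n=1: no move → L
n=2: no move → L
n=3: reaches L-position 0 → W
n=4: reaches L-position 1 → W
n=5: reaches L-position 2 → W
n=6: reaches L-position 2 → W
n=7: reaches L-position 2 → W
n=8: only reaches 5(W), 4(W), 3(W), all W → L
n=9: only reaches 6(W), 5(W), 4(W), all W → L
n=10: only reaches 7(W), 6(W), 5(W), all W → L
n=11: reaches L-position 8 → W
n=12: reaches L-position 9 → W
n=13: reaches L-position 10 → W
n=14: reaches L-position 10 → W
n=15: reaches L-position 10 → W
n=16: only reaches 13(W), 12(W), 11(W), all W → L
n=17: only reaches 14(W), 13(W), 12(W), all W → L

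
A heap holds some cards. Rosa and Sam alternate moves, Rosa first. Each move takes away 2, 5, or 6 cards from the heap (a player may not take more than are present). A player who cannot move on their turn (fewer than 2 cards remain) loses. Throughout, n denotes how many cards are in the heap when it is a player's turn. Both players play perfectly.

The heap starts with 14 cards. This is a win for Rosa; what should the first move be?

Remove 2, leaving 12.

Classify positions by backward induction: terminal positions (no move available) are L. From any other position, the mover wins iff some move reaches an L.
n=0: no move → L
n=1: no move → L
n=2: can move to 0, which is L ⇒ W
n=3: can move to 1, which is L ⇒ W
n=4: the only move is to 2(W), a W ⇒ L
n=5: can move to 0, which is L ⇒ W
n=6: can move to 4, which is L ⇒ W
n=7: can move to 1, which is L ⇒ W
n=8: moves to 6(W), 3(W), 2(W); every one is W ⇒ L
n=9: can move to 4, which is L ⇒ W
n=10: can move to 8, which is L ⇒ W
n=11: moves to 9(W), 6(W), 5(W); every one is W ⇒ L
n=12: moves to 10(W), 7(W), 6(W); every one is W ⇒ L
n=13: can move to 11, which is L ⇒ W
n=14: can move to 12, which is L ⇒ W
From 14, the L positions reachable in one move are: 12, 8. Any move reaching one of these is winning.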